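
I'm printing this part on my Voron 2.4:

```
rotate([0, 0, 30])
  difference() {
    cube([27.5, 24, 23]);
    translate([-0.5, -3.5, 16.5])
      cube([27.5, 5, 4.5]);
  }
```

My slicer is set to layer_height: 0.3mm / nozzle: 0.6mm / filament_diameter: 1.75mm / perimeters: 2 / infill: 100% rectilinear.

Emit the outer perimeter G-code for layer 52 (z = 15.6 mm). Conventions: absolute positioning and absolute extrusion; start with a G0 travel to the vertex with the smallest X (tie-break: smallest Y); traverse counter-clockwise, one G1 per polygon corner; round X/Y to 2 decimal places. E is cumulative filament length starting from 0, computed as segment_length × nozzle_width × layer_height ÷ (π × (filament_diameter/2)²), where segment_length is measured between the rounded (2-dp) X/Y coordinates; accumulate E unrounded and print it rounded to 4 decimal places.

At z = 15.6 mm: the cube (footprint 27.5×24) is included at this height; the cube at (-0.5, -3.5) does not reach this height (z outside [16.5, 21]); Subtracting the remaining from the first: none of the subtracted shapes is present at this height, so the 27.5×24 cube is unchanged — 1 connected region; (rotated 30° about Z; rotation is an isometry so areas/perimeters/island counts are preserved). The outline is a single polygon with 4 vertices. Extrusion per mm of travel: 0.6 × 0.3 / (π × 0.875²) = 0.074835. Accumulating E over each segment gives final E = 7.7080.

G0 X-12.00 Y20.78 Z15.60
G1 X0.00 Y0.00 E1.7957
G1 X23.82 Y13.75 E3.8540
G1 X11.82 Y34.53 E5.6497
G1 X-12.00 Y20.78 E7.7080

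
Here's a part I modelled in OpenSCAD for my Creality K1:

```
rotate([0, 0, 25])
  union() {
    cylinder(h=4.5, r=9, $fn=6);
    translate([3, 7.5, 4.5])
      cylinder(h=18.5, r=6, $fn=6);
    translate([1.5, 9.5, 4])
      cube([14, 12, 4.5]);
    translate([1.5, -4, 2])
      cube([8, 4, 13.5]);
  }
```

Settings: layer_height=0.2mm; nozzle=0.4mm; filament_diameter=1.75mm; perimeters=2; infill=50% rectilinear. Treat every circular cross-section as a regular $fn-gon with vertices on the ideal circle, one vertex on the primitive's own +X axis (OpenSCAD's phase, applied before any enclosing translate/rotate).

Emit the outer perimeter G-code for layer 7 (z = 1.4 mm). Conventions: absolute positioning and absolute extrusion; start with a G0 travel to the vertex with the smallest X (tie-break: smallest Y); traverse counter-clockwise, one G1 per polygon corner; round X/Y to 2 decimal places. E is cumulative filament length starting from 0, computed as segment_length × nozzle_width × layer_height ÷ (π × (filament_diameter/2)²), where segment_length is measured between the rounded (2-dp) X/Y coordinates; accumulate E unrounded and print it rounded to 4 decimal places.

G0 X-8.16 Y-3.80 Z1.40
G1 X-0.78 Y-8.97 E0.2997
G1 X7.37 Y-5.16 E0.5989
G1 X8.16 Y3.80 E0.8981
G1 X0.78 Y8.97 E1.1978
G1 X-7.37 Y5.16 E1.4970
G1 X-8.16 Y-3.80 E1.7962

At z = 1.4 mm: the r=9 cylinder gives a regular 6-gon of circumradius 9 (constant along its height); the cylinder at (3, 7.5) does not reach this height (z outside [4.5, 23]); the cube at (1.5, 9.5) is absent (z outside [4, 8.5]); the cube at (1.5, -4) is not intersected at this z (z outside [2, 15.5]); Taking the union: only the r=9 cylinder is present, so the union is just that shape — 1 connected region; (rotated 25° about Z; rotation is an isometry so areas/perimeters/island counts are preserved). The outline is a single polygon with 6 vertices. Extrusion per mm of travel: 0.4 × 0.2 / (π × 0.875²) = 0.033260. Accumulating E over each segment gives final E = 1.7962.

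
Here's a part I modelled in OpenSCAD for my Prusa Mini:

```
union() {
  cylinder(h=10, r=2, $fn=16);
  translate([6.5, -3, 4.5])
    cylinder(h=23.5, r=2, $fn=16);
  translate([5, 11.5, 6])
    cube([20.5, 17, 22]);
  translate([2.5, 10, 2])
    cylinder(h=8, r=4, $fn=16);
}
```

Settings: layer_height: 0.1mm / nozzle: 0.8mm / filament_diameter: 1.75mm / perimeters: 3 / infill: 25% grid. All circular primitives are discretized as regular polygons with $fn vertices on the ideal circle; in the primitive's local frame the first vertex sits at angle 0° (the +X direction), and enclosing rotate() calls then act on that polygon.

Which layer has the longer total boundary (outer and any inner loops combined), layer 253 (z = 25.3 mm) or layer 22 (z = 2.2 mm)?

Layer 253 (z = 25.3): the cylinder is not intersected at this z (z outside [0, 10]); the r=2 cylinder at (6.5, -3) contributes a regular 16-gon of circumradius 2 (perimeter = 2·16·2.000·sin(180°/16) = 12.49 mm); the cube at (5, 11.5) (footprint 20.5×17) is included at this height (perimeter 75.00 mm); the cylinder at (2.5, 10) is not intersected at this z (z outside [2, 10]); Merging all regions: the 2 present regions are separate (no shared area or edge), so areas and boundary lengths simply add and each stays a separate island — boundary = 87.49 mm. So its perimeter = 87.49 mm. Layer 22 (z = 2.2): the cylinder: section is a regular 16-gon, circumradius r=2 (perimeter = 2·16·2.000·sin(180°/16) = 12.49 mm); the cylinder at (6.5, -3) is not intersected at this z (z outside [4.5, 28]); the cube at (5, 11.5) is absent (z outside [6, 28]); the cylinder at (2.5, 10): section is a regular 16-gon, circumradius r=4 (perimeter = 2·16·4.000·sin(180°/16) = 24.97 mm); Taking the union: the 2 present regions are separate (no shared area or edge), so areas and boundary lengths simply add and each stays a separate island — boundary = 37.46 mm. So its perimeter = 37.46 mm. Layer 253 is larger (87.49 vs 37.46 mm).

layer 253 (z = 25.3 mm)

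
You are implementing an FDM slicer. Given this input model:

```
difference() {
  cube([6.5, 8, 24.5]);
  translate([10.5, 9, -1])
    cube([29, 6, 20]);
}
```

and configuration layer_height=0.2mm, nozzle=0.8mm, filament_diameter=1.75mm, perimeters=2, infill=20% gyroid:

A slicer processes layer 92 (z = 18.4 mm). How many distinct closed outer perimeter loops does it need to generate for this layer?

1

At z = 18.4 mm: the cube is present — its section is the full 6.5×8 rectangle; the cube at (10.5, 9) (footprint 29×6) is included at this height; Taking the first minus the rest: starting from the 6.5×8 cube, the 29×6 cube at (10.5, 9) misses the remaining region (no effect) — 1 connected region. The result has 1 disconnected region.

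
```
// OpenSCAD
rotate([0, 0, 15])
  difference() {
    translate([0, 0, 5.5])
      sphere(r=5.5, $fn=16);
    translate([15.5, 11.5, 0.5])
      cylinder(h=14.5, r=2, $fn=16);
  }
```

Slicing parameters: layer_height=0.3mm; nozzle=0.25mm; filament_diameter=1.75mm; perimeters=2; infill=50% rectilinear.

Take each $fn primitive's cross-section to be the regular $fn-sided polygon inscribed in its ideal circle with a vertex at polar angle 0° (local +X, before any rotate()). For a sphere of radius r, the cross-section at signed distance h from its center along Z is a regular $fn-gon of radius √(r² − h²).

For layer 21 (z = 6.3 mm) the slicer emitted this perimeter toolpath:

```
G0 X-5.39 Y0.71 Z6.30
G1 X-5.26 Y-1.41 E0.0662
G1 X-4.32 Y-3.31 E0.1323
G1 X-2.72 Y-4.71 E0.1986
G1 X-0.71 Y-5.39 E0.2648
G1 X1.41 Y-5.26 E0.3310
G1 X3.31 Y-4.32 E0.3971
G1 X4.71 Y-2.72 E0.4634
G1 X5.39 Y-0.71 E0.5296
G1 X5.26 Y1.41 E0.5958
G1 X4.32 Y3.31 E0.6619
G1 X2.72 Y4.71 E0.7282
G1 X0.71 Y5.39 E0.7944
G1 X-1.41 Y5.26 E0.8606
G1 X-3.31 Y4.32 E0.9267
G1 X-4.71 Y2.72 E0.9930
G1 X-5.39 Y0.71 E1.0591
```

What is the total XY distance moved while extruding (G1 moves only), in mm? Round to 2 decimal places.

Sum the Euclidean lengths of each G1 segment: total = 33.97 mm.

33.97 mm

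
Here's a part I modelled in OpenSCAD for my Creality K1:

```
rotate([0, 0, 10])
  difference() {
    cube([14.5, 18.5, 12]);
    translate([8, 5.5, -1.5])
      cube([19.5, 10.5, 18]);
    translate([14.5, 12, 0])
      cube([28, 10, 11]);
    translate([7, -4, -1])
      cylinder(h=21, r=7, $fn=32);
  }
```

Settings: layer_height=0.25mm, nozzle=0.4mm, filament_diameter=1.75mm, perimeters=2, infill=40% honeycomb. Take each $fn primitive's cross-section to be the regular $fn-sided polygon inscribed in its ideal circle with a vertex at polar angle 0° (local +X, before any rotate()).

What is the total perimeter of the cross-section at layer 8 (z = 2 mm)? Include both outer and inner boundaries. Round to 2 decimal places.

80.98 mm

At z = 2 mm: the cube (footprint 14.5×18.5) is included at this height (perimeter 66.00 mm); the cube at (8, 5.5) is present — its section is the full 19.5×10.5 rectangle (perimeter 60.00 mm); the cube at (14.5, 12) (footprint 28×10) is included at this height (perimeter 76.00 mm); the cylinder at (7, -4): section is a regular 32-gon, circumradius r=7 (perimeter = 2·32·7.000·sin(180°/32) = 43.91 mm); Taking the first minus the rest: starting from the 14.5×18.5 cube, the 19.5×10.5 cube at (8, 5.5) partially overlaps it — only the 68.25 mm² overlap (of its 204.75 mm²) is removed, clipping the outline; the 28×10 cube at (14.5, 12) misses the remaining region (no effect); the r=7 cylinder at (7, -4) partially overlaps it — only the 23.88 mm² overlap (of its 152.95 mm²) is removed, clipping the outline — boundary = 80.98 mm; (whole slice rotated 10° about Z — lengths, areas and connectivity unchanged). Overall, the cross-section is a single solid region. Total boundary length (outer) = 80.98 mm.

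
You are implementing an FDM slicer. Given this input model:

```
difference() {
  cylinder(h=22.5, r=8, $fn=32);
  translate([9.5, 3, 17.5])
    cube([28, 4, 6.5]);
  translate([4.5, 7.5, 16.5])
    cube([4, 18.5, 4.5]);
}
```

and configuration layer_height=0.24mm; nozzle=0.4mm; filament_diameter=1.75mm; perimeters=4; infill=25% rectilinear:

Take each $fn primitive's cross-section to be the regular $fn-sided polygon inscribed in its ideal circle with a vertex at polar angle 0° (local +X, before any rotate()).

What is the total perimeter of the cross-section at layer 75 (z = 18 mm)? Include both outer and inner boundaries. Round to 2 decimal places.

50.18 mm

At z = 18 mm: the r=8 cylinder contributes a regular 32-gon of circumradius 8 (perimeter = 2·32·8.000·sin(180°/32) = 50.18 mm); the 28×4 cube at (9.5, 3) contributes its full rectangle (perimeter 64.00 mm); the cube at (4.5, 7.5) is present — its section is the full 4×18.5 rectangle (perimeter 45.00 mm); Taking the first minus the rest: starting from the r=8 cylinder, the 28×4 cube at (9.5, 3) misses the remaining region (no effect); the 4×18.5 cube at (4.5, 7.5) misses the remaining region (no effect) — boundary = 50.18 mm. Overall, the cross-section is a single solid region. Total boundary length (outer) = 50.18 mm.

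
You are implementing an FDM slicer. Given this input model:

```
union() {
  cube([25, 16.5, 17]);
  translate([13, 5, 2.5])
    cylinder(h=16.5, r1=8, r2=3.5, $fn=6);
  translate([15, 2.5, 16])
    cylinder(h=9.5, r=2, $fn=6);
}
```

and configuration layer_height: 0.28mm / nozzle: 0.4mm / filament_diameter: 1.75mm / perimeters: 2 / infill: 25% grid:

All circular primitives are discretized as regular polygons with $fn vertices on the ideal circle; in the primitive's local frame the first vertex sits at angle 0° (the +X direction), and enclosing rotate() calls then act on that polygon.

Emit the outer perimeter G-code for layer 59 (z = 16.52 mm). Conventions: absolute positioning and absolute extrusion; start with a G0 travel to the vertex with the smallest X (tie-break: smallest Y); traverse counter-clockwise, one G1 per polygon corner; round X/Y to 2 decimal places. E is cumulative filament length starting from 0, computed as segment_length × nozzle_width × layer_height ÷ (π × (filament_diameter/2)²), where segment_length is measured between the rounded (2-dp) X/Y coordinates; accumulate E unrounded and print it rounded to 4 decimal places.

At z = 16.52 mm: the cube (footprint 25×16.5) is included at this height; the cone at (13, 5): at t=0.850 of its height the radius interpolates to r₁+(r₂−r₁)t = 4.176, giving a regular 6-gon of that circumradius; the r=2 cylinder at (15, 2.5) gives a regular 6-gon of circumradius 2 (constant along its height); Merging all regions: the regions partially overlap (shared area 55.71 mm²), so overlapping operands fuse into one piece — 1 connected region. The outline is a single polygon with 4 vertices. Extrusion per mm of travel: 0.4 × 0.28 / (π × 0.875²) = 0.046564. Accumulating E over each segment gives final E = 3.8648.

G0 X0.00 Y0.00 Z16.52
G1 X25.00 Y0.00 E1.1641
G1 X25.00 Y16.50 E1.9324
G1 X0.00 Y16.50 E3.0965
G1 X0.00 Y0.00 E3.8648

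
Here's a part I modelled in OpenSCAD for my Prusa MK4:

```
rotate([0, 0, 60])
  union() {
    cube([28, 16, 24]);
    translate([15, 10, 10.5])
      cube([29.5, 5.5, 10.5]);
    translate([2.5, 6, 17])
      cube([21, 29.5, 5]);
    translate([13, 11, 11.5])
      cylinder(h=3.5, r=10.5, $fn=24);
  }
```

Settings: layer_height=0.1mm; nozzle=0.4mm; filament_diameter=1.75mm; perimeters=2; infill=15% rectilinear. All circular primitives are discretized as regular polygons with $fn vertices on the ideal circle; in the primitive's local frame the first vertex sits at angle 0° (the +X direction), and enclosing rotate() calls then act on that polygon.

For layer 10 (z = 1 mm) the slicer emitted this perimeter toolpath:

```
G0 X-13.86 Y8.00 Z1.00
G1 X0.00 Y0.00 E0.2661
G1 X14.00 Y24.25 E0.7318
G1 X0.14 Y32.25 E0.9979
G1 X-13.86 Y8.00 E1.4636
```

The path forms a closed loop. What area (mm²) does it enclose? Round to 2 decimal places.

Apply the shoelace formula to the sequence of (X, Y) vertices; enclosed area = 448.11 mm².

448.11 mm²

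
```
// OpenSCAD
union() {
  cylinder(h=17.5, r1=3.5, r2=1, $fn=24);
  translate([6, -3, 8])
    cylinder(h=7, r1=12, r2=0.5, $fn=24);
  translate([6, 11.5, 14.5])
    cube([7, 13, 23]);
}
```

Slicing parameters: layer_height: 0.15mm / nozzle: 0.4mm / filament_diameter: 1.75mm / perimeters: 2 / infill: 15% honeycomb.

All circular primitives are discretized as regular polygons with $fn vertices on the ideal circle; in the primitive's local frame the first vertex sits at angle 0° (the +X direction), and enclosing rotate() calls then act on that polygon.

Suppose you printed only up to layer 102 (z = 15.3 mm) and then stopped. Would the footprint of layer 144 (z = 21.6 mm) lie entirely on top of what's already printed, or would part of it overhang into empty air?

entirely on top

Compare the two slices. At z = 15.3: the cone (r1=3.5→r2=1) has section circumradius 1.314 here — a regular 24-gon (area = (24/2)·1.314²·sin(360°/24) = 5.36 mm²); the cone at (6, -3) is absent (z outside [8, 15]); the 7×13 cube at (6, 11.5) contributes its full rectangle (area 91.00 mm²); Merging all regions: the 2 present regions are separate (no shared area or edge), so areas and boundary lengths simply add and each stays a separate island — area = 96.36 mm². At z = 21.6: the cone is not intersected at this z (z outside [0, 17.5]); the cone at (6, -3) does not reach this height (z outside [8, 15]); the cube at (6, 11.5) is present — its section is the full 7×13 rectangle (area 91.00 mm²); Taking the union: only the 7×13 cube at (6, 11.5) is present, so the union is just that shape — area = 91.00 mm². Checking containment: the cross-section at z = 21.6 is a subset of the cross-section at z = 15.3.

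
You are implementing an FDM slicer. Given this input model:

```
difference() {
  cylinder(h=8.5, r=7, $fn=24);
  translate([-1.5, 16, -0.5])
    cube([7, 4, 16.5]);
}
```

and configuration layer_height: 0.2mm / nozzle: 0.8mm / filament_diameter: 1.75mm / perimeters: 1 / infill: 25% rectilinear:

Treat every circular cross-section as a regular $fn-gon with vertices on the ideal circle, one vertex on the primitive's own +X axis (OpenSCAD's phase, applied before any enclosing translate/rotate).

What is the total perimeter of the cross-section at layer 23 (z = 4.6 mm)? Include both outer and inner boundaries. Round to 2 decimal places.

43.86 mm

At z = 4.6 mm: the r=7 cylinder contributes a regular 24-gon of circumradius 7 (perimeter = 2·24·7.000·sin(180°/24) = 43.86 mm); the 7×4 cube at (-1.5, 16) contributes its full rectangle (perimeter 22.00 mm); After the difference (first − rest): starting from the r=7 cylinder, the 7×4 cube at (-1.5, 16) misses the remaining region (no effect) — boundary = 43.86 mm. Overall, the cross-section is a single solid region. Total boundary length (outer) = 43.86 mm.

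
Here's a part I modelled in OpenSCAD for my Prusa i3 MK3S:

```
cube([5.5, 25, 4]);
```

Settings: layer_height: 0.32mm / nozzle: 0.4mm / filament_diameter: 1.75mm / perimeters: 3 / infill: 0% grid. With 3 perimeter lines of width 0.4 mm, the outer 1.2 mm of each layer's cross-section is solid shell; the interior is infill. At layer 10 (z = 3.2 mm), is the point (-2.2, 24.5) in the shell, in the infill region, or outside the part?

outside

At z = 3.2 mm: the cube is present — its section is the full 5.5×25 rectangle. Overall, the cross-section is a single solid region. The nearest boundary edge runs (0.00, 25.00)→(0.00, 0.00); distance from the point to it = 2.20 mm. The point is not inside any of the regions above, so it lies outside the cross-section (2.20 mm from the nearest boundary).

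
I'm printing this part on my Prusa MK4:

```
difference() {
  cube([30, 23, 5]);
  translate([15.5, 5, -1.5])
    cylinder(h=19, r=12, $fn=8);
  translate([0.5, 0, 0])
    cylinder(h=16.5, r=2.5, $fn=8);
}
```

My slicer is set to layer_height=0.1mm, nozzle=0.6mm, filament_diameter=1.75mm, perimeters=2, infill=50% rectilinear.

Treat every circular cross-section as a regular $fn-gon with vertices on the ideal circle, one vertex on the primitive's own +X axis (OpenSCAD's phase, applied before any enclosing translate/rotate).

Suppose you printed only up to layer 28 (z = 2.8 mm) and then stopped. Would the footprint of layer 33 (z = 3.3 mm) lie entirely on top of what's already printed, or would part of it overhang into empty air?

Compare the two slices. At z = 2.8: the cube (footprint 30×23) is included at this height (area 690.00 mm²); the cylinder at (15.5, 5): section is a regular 8-gon, circumradius r=12 (area = (8/2)·12.000²·sin(360°/8) = 407.29 mm²); the r=2.5 cylinder at (0.5, 0) contributes a regular 8-gon of circumradius 2.5 (area = (8/2)·2.500²·sin(360°/8) = 17.68 mm²); After the difference (first − rest): starting from the 30×23 cube (690.00 mm²), the r=12 cylinder at (15.5, 5) partially overlaps it — only the 313.29 mm² overlap (of its 407.29 mm²) is removed, clipping the outline; the r=2.5 cylinder at (0.5, 0) partially overlaps it — only the 5.62 mm² overlap (of its 17.68 mm²) is removed, clipping the outline — area = 371.09 mm². At z = 3.3: the cube (footprint 30×23) is included at this height (area 690.00 mm²); the r=12 cylinder at (15.5, 5) gives a regular 8-gon of circumradius 12 (constant along its height) (area = (8/2)·12.000²·sin(360°/8) = 407.29 mm²); the cylinder at (0.5, 0): section is a regular 8-gon, circumradius r=2.5 (area = (8/2)·2.500²·sin(360°/8) = 17.68 mm²); After the difference (first − rest): starting from the 30×23 cube (690.00 mm²), the r=12 cylinder at (15.5, 5) partially overlaps it — only the 313.29 mm² overlap (of its 407.29 mm²) is removed, clipping the outline; the r=2.5 cylinder at (0.5, 0) partially overlaps it — only the 5.62 mm² overlap (of its 17.68 mm²) is removed, clipping the outline — area = 371.09 mm². Checking containment: the cross-section at z = 3.3 is a subset of the cross-section at z = 2.8.

entirely on top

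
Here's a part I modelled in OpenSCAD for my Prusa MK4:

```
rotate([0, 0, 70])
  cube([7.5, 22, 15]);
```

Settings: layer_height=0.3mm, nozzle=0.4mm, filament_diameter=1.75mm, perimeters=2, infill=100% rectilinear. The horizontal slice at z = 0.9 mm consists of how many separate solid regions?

1

At z = 0.9 mm: the 7.5×22 cube contributes its full rectangle; (rotated 70° about Z; rotation is an isometry so areas/perimeters/island counts are preserved). The result has 1 disconnected region.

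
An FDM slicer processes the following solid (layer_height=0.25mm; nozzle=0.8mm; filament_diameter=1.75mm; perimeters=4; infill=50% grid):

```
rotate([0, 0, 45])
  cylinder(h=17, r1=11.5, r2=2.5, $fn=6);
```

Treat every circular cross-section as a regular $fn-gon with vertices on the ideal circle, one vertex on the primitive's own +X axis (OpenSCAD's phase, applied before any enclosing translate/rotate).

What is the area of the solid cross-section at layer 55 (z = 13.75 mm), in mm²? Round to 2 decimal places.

At z = 13.75 mm: the cone contributes a regular 6-gon of circumradius 4.221 (interpolated between r1=11.5 and r2=2.5 at t=0.809) (area = (6/2)·4.221²·sin(360°/6) = 46.28 mm²); (rotated 45° about Z; rotation is an isometry so areas/perimeters/island counts are preserved). Overall, the cross-section is a single solid region. Net area = 46.28 mm².

46.28 mm²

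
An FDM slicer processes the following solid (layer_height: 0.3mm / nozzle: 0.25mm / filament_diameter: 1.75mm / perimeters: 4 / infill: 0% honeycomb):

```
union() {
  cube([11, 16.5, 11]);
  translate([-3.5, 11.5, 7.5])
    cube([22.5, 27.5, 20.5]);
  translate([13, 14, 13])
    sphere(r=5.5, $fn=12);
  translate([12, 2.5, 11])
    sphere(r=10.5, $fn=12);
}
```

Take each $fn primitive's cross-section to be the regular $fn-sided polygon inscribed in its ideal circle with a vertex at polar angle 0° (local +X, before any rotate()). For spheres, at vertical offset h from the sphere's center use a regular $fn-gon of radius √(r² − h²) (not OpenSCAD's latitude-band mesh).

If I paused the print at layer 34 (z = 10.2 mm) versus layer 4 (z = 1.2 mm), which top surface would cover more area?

Layer 34 (z = 10.2): the cube is present — its section is the full 11×16.5 rectangle (area 181.50 mm²); the cube at (-3.5, 11.5) is present — its section is the full 22.5×27.5 rectangle (area 618.75 mm²); the r=5.5 sphere at (13, 14) slices to a regular 12-gon of circumradius 4.734 (√(r²−h²) with h=2.8 from center) (area = (12/2)·4.734²·sin(360°/12) = 67.23 mm²); the r=10.5 sphere at (12, 2.5) contributes a regular 12-gon of circumradius √(10.5²−0.8²) = 10.469 (area = (12/2)·10.469²·sin(360°/12) = 328.83 mm²); Combining (union): the regions partially overlap — summed areas 1196.31 mm² minus the doubly-counted overlap 222.30 mm² gives 974.01 mm² — area = 974.01 mm². So its area = 974.01 mm². Layer 4 (z = 1.2): the cube is present — its section is the full 11×16.5 rectangle (area 181.50 mm²); the cube at (-3.5, 11.5) does not reach this height (z outside [7.5, 28]); the sphere at (13, 14) is not intersected at this z (|z−center|=11.800 > r=5.5); the r=10.5 sphere at (12, 2.5) contributes a regular 12-gon of circumradius √(10.5²−9.8²) = 3.770 (area = (12/2)·3.770²·sin(360°/12) = 42.63 mm²); Merging all regions: the regions partially overlap — summed areas 224.13 mm² minus the doubly-counted overlap 12.97 mm² gives 211.16 mm² — area = 211.16 mm². So its area = 211.16 mm². Layer 34 is larger (974.01 vs 211.16 mm²).

layer 34 (z = 10.2 mm)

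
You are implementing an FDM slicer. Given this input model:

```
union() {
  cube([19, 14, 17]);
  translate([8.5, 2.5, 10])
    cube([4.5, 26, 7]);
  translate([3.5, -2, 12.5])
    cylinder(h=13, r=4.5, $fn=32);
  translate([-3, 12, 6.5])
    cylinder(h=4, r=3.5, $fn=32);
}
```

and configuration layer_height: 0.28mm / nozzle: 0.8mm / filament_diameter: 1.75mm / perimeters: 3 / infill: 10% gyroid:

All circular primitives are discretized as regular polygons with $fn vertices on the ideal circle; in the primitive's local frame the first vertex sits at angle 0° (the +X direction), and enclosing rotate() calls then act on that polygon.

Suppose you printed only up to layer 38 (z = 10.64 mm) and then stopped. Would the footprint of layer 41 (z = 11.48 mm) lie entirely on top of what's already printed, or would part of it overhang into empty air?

entirely on top

Compare the two slices. At z = 10.64: the cube is present — its section is the full 19×14 rectangle (area 266.00 mm²); the cube at (8.5, 2.5) is present — its section is the full 4.5×26 rectangle (area 117.00 mm²); the cylinder at (3.5, -2) is absent (z outside [12.5, 25.5]); the cylinder at (-3, 12) is absent (z outside [6.5, 10.5]); Merging all regions: the regions partially overlap — summed areas 383.00 mm² minus the doubly-counted overlap 51.75 mm² gives 331.25 mm² — area = 331.25 mm². At z = 11.48: the cube (footprint 19×14) is included at this height (area 266.00 mm²); the cube at (8.5, 2.5) is present — its section is the full 4.5×26 rectangle (area 117.00 mm²); the cylinder at (3.5, -2) does not reach this height (z outside [12.5, 25.5]); the cylinder at (-3, 12) does not reach this height (z outside [6.5, 10.5]); Taking the union: the regions partially overlap — summed areas 383.00 mm² minus the doubly-counted overlap 51.75 mm² gives 331.25 mm² — area = 331.25 mm². Checking containment: the cross-section at z = 11.48 is a subset of the cross-section at z = 10.64.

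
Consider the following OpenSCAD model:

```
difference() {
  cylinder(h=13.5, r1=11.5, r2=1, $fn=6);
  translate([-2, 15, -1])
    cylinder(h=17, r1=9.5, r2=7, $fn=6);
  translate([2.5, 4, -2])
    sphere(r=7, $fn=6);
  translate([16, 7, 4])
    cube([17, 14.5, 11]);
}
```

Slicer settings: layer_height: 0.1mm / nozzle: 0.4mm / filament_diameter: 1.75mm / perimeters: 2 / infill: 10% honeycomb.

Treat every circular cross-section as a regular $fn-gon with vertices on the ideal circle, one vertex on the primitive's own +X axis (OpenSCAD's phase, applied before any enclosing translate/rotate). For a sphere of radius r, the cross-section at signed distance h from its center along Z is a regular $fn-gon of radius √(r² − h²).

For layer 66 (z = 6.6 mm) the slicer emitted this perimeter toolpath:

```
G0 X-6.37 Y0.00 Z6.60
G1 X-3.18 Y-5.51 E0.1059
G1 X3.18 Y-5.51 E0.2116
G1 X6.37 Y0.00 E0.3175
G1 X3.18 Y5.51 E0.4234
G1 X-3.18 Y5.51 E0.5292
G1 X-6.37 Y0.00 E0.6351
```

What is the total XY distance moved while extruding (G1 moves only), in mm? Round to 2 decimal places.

38.19 mm

Sum the Euclidean lengths of each G1 segment: total = 38.19 mm.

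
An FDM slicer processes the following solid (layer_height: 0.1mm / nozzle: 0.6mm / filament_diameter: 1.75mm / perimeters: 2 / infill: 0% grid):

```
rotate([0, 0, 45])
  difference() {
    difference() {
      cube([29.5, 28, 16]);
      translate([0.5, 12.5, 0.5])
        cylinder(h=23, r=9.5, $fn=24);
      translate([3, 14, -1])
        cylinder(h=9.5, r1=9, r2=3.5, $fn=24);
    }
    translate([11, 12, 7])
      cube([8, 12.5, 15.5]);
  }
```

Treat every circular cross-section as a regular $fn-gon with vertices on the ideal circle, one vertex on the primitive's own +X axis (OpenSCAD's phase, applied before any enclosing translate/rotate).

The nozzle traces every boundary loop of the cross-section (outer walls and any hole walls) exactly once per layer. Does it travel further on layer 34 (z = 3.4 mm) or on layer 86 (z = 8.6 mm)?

Layer 34 (z = 3.4): the 29.5×28 cube contributes its full rectangle (perimeter 115.00 mm); the cylinder at (0.5, 12.5): section is a regular 24-gon, circumradius r=9.5 (perimeter = 2·24·9.500·sin(180°/24) = 59.52 mm); the cone at (3, 14): at t=0.463 of its height the radius interpolates to r₁+(r₂−r₁)t = 6.453, giving a regular 24-gon of that circumradius (perimeter = 2·24·6.453·sin(180°/24) = 40.43 mm); Taking the first minus the rest: starting from the 29.5×28 cube, the r=9.5 cylinder at (0.5, 12.5) partially overlaps it — only the 149.62 mm² overlap (of its 280.30 mm²) is removed, clipping the outline; the cone at (3, 14) misses the remaining region (no effect) — boundary = 126.90 mm; the cube at (11, 12) is absent (z outside [7, 22.5]); Subtracting the remaining from the first: none of the subtracted shapes is present at this height, so that combined region is unchanged — boundary = 126.90 mm; (rotated 45° about Z; rotation is an isometry so areas/perimeters/island counts are preserved). So its perimeter = 126.90 mm. Layer 86 (z = 8.6): the cube is present — its section is the full 29.5×28 rectangle (perimeter 115.00 mm); the r=9.5 cylinder at (0.5, 12.5) gives a regular 24-gon of circumradius 9.5 (constant along its height) (perimeter = 2·24·9.500·sin(180°/24) = 59.52 mm); the cone at (3, 14) is absent (z outside [-1, 8.5]); Taking the first minus the rest: starting from the 29.5×28 cube, the r=9.5 cylinder at (0.5, 12.5) partially overlaps it — only the 149.62 mm² overlap (of its 280.30 mm²) is removed, clipping the outline — boundary = 126.90 mm; the cube at (11, 12) (footprint 8×12.5) is included at this height (perimeter 41.00 mm); Taking the first minus the rest: starting from the result so far, the 8×12.5 cube at (11, 12) lies wholly inside it (removes its full 100.00 mm² and its 41.00 mm outline becomes a hole wall) — boundary (outer + 1 inner loop) = 167.90 mm; (whole slice rotated 45° about Z — lengths, areas and connectivity unchanged). So its perimeter = 167.90 mm. Layer 86 is larger (167.90 vs 126.90 mm).

layer 86 (z = 8.6 mm)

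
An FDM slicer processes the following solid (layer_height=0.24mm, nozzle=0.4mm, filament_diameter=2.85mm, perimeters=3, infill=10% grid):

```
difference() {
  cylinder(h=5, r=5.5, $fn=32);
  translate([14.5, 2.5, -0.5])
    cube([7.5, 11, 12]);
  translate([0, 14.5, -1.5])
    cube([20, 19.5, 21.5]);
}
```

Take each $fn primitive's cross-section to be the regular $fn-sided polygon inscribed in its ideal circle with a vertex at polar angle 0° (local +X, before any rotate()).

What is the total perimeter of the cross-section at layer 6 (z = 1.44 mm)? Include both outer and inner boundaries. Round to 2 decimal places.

At z = 1.44 mm: the cylinder: section is a regular 32-gon, circumradius r=5.5 (perimeter = 2·32·5.500·sin(180°/32) = 34.50 mm); the 7.5×11 cube at (14.5, 2.5) contributes its full rectangle (perimeter 37.00 mm); the cube at (0, 14.5) (footprint 20×19.5) is included at this height (perimeter 79.00 mm); After the difference (first − rest): starting from the r=5.5 cylinder, the 7.5×11 cube at (14.5, 2.5) misses the remaining region (no effect); the 20×19.5 cube at (0, 14.5) misses the remaining region (no effect) — boundary = 34.50 mm. Overall, the cross-section is a single solid region. Total boundary length (outer) = 34.50 mm.

34.50 mm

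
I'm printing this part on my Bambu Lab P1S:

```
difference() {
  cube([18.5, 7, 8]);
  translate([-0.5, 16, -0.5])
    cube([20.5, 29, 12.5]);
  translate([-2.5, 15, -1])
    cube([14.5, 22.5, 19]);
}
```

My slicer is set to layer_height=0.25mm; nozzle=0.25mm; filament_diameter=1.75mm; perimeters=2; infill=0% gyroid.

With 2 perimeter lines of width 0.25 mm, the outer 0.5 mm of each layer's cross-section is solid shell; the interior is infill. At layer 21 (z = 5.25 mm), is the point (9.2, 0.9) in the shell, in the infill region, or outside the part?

infill

At z = 5.25 mm: the 18.5×7 cube contributes its full rectangle; the 20.5×29 cube at (-0.5, 16) contributes its full rectangle; the cube at (-2.5, 15) (footprint 14.5×22.5) is included at this height; After the difference (first − rest): starting from the 18.5×7 cube, the 20.5×29 cube at (-0.5, 16) misses the remaining region (no effect); the 14.5×22.5 cube at (-2.5, 15) misses the remaining region (no effect) — 1 connected region. Overall, the cross-section is a single solid region. The nearest boundary edge runs (18.50, 0.00)→(0.00, 0.00); distance from the point to it = 0.90 mm. The point is inside the cross-section and 0.90 mm from the nearest boundary — more than the 0.5 mm shell width (2 × 0.25), so it's in the infill interior.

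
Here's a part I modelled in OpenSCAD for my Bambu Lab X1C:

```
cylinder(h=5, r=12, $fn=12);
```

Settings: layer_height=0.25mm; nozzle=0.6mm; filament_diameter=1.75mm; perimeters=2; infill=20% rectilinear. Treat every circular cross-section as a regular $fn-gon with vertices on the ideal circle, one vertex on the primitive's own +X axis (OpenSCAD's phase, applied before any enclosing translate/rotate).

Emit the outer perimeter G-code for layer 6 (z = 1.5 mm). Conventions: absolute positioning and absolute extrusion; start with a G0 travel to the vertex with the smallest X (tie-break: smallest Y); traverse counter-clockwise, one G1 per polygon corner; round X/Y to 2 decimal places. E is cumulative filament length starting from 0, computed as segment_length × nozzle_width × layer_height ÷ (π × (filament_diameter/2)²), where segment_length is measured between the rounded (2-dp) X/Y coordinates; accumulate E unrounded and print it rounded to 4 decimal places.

At z = 1.5 mm: the r=12 cylinder contributes a regular 12-gon of circumradius 12. The outline is a single polygon with 12 vertices. Extrusion per mm of travel: 0.6 × 0.25 / (π × 0.875²) = 0.062363. Accumulating E over each segment gives final E = 4.6480.

G0 X-12.00 Y0.00 Z1.50
G1 X-10.39 Y-6.00 E0.3874
G1 X-6.00 Y-10.39 E0.7746
G1 X0.00 Y-12.00 E1.1620
G1 X6.00 Y-10.39 E1.5494
G1 X10.39 Y-6.00 E1.9366
G1 X12.00 Y0.00 E2.3240
G1 X10.39 Y6.00 E2.7114
G1 X6.00 Y10.39 E3.0986
G1 X0.00 Y12.00 E3.4860
G1 X-6.00 Y10.39 E3.8734
G1 X-10.39 Y6.00 E4.2606
G1 X-12.00 Y0.00 E4.6480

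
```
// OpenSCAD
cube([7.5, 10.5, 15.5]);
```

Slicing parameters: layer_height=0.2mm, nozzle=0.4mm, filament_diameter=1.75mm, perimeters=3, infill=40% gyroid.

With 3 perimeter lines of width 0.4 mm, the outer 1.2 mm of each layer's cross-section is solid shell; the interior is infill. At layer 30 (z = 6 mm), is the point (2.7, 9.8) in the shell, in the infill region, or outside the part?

At z = 6 mm: the cube (footprint 7.5×10.5) is included at this height. Overall, the cross-section is a single solid region. The nearest boundary edge runs (7.50, 10.50)→(0.00, 10.50); distance from the point to it = 0.70 mm. The point is inside the cross-section, 0.70 mm from the nearest boundary — within the 1.2 mm shell band (3 × 0.4).

shell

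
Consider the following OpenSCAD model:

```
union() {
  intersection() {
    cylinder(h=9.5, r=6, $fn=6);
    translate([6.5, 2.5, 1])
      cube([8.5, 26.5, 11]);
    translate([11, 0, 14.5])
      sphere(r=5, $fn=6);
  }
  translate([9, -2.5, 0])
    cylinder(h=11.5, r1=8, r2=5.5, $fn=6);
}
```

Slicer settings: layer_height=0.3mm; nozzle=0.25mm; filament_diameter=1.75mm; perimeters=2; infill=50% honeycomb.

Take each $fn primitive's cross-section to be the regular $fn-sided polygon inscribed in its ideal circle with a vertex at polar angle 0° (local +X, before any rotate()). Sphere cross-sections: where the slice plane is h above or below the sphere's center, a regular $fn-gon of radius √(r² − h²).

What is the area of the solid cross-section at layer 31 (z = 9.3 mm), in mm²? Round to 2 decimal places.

92.85 mm²

At z = 9.3 mm: the cylinder: section is a regular 6-gon, circumradius r=6 (area = (6/2)·6.000²·sin(360°/6) = 93.53 mm²); the 8.5×26.5 cube at (6.5, 2.5) contributes its full rectangle (area 225.25 mm²); the sphere at (11, 0) is not intersected at this z (|z−center|=5.200 > r=5); Taking the intersection: at least one operand is absent at this height, so nothing remains; the cone at (9, -2.5) (r1=8→r2=5.5) has section circumradius 5.978 here — a regular 6-gon (area = (6/2)·5.978²·sin(360°/6) = 92.85 mm²); Taking the union: only the cone at (9, -2.5) is present, so the union is just that shape — area = 92.85 mm². Overall, the cross-section is a single solid region. Net area = 92.85 mm².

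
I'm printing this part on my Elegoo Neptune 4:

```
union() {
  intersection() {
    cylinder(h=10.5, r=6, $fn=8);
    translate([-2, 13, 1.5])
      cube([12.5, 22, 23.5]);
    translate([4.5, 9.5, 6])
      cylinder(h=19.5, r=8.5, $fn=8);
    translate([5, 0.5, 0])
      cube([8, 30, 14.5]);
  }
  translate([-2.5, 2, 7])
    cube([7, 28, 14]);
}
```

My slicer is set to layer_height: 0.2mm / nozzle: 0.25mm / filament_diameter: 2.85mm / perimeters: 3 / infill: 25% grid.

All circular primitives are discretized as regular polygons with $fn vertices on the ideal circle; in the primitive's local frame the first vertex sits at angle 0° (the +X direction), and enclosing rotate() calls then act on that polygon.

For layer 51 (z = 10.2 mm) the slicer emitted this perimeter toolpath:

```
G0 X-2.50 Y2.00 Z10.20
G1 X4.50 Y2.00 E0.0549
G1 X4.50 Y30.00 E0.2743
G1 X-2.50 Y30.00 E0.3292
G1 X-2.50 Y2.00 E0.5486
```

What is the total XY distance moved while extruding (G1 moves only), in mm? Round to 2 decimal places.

70.00 mm

Sum the Euclidean lengths of each G1 segment: total = 70.00 mm.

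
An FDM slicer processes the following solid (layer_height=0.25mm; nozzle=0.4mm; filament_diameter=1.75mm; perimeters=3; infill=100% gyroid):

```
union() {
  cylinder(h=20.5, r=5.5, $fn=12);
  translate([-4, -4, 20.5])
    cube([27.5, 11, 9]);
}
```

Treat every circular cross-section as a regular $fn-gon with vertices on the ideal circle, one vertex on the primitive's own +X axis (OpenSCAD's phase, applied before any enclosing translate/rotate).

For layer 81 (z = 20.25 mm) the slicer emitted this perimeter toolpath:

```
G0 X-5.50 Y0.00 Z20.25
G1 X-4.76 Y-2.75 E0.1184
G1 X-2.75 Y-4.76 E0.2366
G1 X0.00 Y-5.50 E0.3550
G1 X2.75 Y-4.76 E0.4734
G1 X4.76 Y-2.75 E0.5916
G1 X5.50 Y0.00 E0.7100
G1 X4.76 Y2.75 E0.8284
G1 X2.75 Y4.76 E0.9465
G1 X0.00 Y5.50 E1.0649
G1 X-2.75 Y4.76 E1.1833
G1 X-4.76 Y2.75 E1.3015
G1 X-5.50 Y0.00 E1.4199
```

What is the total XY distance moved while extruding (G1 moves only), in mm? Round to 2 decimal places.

34.15 mm

Sum the Euclidean lengths of each G1 segment: total = 34.15 mm.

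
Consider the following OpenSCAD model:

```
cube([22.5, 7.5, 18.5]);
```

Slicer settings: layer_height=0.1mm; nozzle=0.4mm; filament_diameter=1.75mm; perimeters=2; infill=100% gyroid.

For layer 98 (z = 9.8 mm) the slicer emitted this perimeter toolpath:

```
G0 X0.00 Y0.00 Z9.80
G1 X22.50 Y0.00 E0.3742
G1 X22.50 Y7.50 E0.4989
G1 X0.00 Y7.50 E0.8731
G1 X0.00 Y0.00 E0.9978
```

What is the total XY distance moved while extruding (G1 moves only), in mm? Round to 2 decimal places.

Sum the Euclidean lengths of each G1 segment: total = 60.00 mm.

60.00 mm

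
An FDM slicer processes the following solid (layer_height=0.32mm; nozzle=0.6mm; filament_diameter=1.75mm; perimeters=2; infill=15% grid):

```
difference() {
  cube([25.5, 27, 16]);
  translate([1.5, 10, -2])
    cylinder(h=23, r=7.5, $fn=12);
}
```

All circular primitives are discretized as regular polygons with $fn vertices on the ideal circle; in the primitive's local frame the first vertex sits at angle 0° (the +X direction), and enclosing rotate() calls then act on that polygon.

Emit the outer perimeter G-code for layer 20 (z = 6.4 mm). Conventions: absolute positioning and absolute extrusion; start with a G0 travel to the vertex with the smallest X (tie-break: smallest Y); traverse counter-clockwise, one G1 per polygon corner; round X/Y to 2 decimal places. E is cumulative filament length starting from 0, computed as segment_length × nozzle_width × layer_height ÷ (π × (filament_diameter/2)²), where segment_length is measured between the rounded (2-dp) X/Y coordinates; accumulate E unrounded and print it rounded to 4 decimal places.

G0 X0.00 Y0.00 Z6.40
G1 X25.50 Y0.00 E2.0355
G1 X25.50 Y27.00 E4.1908
G1 X0.00 Y27.00 E6.2263
G1 X0.00 Y17.10 E7.0166
G1 X1.50 Y17.50 E7.1405
G1 X5.25 Y16.50 E7.4503
G1 X8.00 Y13.75 E7.7607
G1 X9.00 Y10.00 E8.0705
G1 X8.00 Y6.25 E8.3803
G1 X5.25 Y3.50 E8.6908
G1 X1.50 Y2.50 E9.0006
G1 X0.00 Y2.90 E9.1245
G1 X0.00 Y0.00 E9.3560

At z = 6.4 mm: the 25.5×27 cube contributes its full rectangle; the cylinder at (1.5, 10): section is a regular 12-gon, circumradius r=7.5; Subtracting the remaining from the first: starting from the 25.5×27 cube, the r=7.5 cylinder at (1.5, 10) partially overlaps it — only the 106.27 mm² overlap (of its 168.75 mm²) is removed, clipping the outline — 1 connected region. The outline is a single polygon with 13 vertices. Extrusion per mm of travel: 0.6 × 0.32 / (π × 0.875²) = 0.079824. Accumulating E over each segment gives final E = 9.3560.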